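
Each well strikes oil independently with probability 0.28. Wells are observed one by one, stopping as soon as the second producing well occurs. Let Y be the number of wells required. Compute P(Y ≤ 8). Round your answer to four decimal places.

Finishing within 8 wells ⇔ at least 2 successes in the first 8. With X ~ Binomial(8, 0.28), P(Y ≤ 8) = 1 − P(X ≤ 1).
  k=0: C(8,0)·0.28^0·0.72^8 = 0.072220
  k=1: C(8,1)·0.28^1·0.72^7 = 0.224686
1 − 0.296906 = 0.703094

0.7031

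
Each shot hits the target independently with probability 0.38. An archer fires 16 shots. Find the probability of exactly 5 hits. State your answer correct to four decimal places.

X ~ Binomial(n=16, p=0.38).
P(X=5) = C(16,5) · p^5 · (1−p)^11
= 4368 · 0.0079235 · 0.0052037 = 0.180098

0.1801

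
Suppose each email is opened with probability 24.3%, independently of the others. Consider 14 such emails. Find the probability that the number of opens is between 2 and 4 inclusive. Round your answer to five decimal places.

0.65030

X ~ Binomial(14, 0.243); P(2 ≤ X ≤ 4) = Σ C(14,k) p^k (1−p)^(14−k) over k:
  k=2: C(14,2)·0.243^2·0.757^12 = 0.1902850
  k=3: C(14,3)·0.243^3·0.757^11 = 0.2443289
  k=4: C(14,4)·0.243^4·0.757^10 = 0.2156840
Total = 0.6502979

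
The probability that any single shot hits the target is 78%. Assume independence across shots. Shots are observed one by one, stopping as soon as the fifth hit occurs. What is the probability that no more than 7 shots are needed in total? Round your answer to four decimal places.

Finishing within 7 shots ⇔ at least 5 successes in the first 7. With X ~ Binomial(7, 0.78), P(Y ≤ 7) = 1 − P(X ≤ 4).
  k=0: C(7,0)·0.78^0·0.22^7 = 0.000025
  k=1: C(7,1)·0.78^1·0.22^6 = 0.000619
  k=2: C(7,2)·0.78^2·0.22^5 = 0.006584
  k=3: C(7,3)·0.78^3·0.22^4 = 0.038908
  k=4: C(7,4)·0.78^4·0.22^3 = 0.137948
1 − 0.184085 = 0.815915

0.8159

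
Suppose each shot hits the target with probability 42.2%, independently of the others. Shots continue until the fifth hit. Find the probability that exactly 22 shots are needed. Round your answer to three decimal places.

0.007

Y = trial on which the fifth success occurs; negative binomial, r=5, p=0.422.
P(Y=22) = C(21,4) · p^5 · (1−p)^17
= 5985 · 0.013383 · 8.9696e-05 = 0.00718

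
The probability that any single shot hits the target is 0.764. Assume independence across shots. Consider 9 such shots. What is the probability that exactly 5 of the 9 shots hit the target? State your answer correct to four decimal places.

0.1017

X ~ Binomial(n=9, p=0.764).
P(X=5) = C(9,5) · p^5 · (1−p)^4
= 126 · 0.2603 · 0.003102 = 0.101739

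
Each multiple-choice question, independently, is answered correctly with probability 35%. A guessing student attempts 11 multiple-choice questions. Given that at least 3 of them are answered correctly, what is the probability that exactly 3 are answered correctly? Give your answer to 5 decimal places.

X ~ Binomial(11, 0.35). Want P(X=3 | X≥3) = P(X=3) / P(X≥3).
P(X=3) = C(11,3)·0.35^3·0.65^8 = 0.2254213
P(X≥3) = 1 − 0.0087508 − 0.0518316 − 0.1395465 = 0.7998711
Ratio = 0.2254213 / 0.7998711 = 0.2818220

0.28182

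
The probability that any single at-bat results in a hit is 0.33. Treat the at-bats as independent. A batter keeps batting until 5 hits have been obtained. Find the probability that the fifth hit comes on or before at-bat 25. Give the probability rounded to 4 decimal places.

Finishing within 25 at-bats ⇔ at least 5 successes in the first 25. With X ~ Binomial(25, 0.33), P(Y ≤ 25) = 1 − P(X ≤ 4).
  k=0: C(25,0)·0.33^0·0.67^25 = 0.000045
  k=1: C(25,1)·0.33^1·0.67^24 = 0.000552
  k=2: C(25,2)·0.33^2·0.67^23 = 0.003265
  k=3: C(25,3)·0.33^3·0.67^22 = 0.012329
  k=4: C(25,4)·0.33^4·0.67^21 = 0.033398
1 − 0.049589 = 0.950411

0.9504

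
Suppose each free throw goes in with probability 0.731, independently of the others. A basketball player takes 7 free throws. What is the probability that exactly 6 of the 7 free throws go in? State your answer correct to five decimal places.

0.28731

X ~ Binomial(n=7, p=0.731).
P(X=6) = C(7,6) · p^6 · (1−p)^1
= 7 · 0.15258 · 0.269 = 0.2873125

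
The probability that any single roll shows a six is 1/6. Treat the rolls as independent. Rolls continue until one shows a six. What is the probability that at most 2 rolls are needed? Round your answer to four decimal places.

0.3056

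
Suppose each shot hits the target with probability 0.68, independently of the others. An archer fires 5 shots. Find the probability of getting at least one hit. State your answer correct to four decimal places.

P(at least one) = 1 − P(none) = 1 − (1 − 0.68)^5
= 1 − 0.003355 = 0.996645

0.9966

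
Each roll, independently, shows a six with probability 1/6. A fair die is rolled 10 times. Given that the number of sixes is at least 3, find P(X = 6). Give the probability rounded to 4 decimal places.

X ~ Binomial(10, 0.166667). Want P(X=6 | X≥3) = P(X=6) / P(X≥3).
P(X=6) = C(10,6)·0.166667^6·0.833333^4 = 0.002171
P(X≥3) = 1 − 0.161506 − 0.323011 − 0.290710 = 0.224773
Ratio = 0.002171 / 0.224773 = 0.009657

0.0097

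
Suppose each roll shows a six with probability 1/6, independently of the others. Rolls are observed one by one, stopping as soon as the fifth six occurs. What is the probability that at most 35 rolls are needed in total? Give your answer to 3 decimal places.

0.716

Finishing within 35 rolls ⇔ at least 5 successes in the first 35. With X ~ Binomial(35, 0.166667), P(Y ≤ 35) = 1 − P(X ≤ 4).
  k=0: C(35,0)·0.166667^0·0.833333^35 = 0.00169
  k=1: C(35,1)·0.166667^1·0.833333^34 = 0.01185
  k=2: C(35,2)·0.166667^2·0.833333^33 = 0.04029
  k=3: C(35,3)·0.166667^3·0.833333^32 = 0.08865
  k=4: C(35,4)·0.166667^4·0.833333^31 = 0.14183
1 − 0.28432 = 0.71568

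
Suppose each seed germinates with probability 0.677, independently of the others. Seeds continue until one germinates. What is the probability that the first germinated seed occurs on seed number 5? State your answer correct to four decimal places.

0.0074

Geometric (trials to first success), p = 0.677.
P(Y = 5) = (1−p)^4 · p = 0.010885 · 0.677 = 0.007369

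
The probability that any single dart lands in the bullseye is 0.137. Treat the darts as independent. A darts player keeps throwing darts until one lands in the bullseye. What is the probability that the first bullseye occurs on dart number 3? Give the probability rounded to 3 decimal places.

Geometric (trials to first success), p = 0.137.
P(Y = 3) = (1−p)^2 · p = 0.74477 · 0.137 = 0.10203

0.102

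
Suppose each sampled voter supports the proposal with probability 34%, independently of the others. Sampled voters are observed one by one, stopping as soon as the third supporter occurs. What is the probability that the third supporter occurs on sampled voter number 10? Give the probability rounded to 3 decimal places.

0.077

Y = trial on which the third success occurs; negative binomial, r=3, p=0.34.
P(Y=10) = C(9,2) · p^3 · (1−p)^7
= 36 · 0.039304 · 0.054552 = 0.07719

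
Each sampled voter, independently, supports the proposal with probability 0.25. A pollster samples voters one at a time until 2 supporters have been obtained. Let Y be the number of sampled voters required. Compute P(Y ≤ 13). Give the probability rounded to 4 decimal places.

0.8733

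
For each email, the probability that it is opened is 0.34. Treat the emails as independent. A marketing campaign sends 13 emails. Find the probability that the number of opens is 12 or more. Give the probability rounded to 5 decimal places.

X ~ Binomial(13, 0.34); P(X ≥ 12) = Σ C(13,k) p^k (1−p)^(13−k) over k:
  k=12: C(13,12)·0.34^12·0.66^1 = 0.0000205
  k=13: C(13,13)·0.34^13·0.66^0 = 0.0000008
Total = 0.0000213

0.00002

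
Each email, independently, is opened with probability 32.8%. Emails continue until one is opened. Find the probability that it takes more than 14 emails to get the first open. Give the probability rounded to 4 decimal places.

0.0038

Y = number of emails to the first success; geometric, p = 0.328.
P(Y > 14) = P(first 14 all fail) = (1−p)^14 = 0.003830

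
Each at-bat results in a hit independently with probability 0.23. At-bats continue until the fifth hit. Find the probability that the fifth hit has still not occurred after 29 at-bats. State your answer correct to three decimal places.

0.170

Needing more than 29 at-bats ⇔ fewer than 5 successes in the first 29. With X ~ Binomial(29, 0.23), P(Y > 29) = P(X ≤ 4).
  k=0: C(29,0)·0.23^0·0.77^29 = 0.00051
  k=1: C(29,1)·0.23^1·0.77^28 = 0.00442
  k=2: C(29,2)·0.23^2·0.77^27 = 0.01850
  k=3: C(29,3)·0.23^3·0.77^26 = 0.04974
  k=4: C(29,4)·0.23^4·0.77^25 = 0.09657
P(X ≤ 4) = 0.16975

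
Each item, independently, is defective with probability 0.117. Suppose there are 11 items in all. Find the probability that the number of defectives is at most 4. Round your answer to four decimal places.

0.9945

X ~ Binomial(11, 0.117); P(X ≤ 4) = Σ C(11,k) p^k (1−p)^(11−k) over k:
  k=0: C(11,0)·0.117^0·0.883^11 = 0.254430
  k=1: C(11,1)·0.117^1·0.883^10 = 0.370839
  k=2: C(11,2)·0.117^2·0.883^9 = 0.245686
  k=3: C(11,3)·0.117^3·0.883^8 = 0.097662
  k=4: C(11,4)·0.117^4·0.883^7 = 0.025881
Total = 0.994498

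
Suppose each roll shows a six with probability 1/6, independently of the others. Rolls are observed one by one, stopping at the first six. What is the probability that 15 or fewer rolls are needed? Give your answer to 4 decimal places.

0.9351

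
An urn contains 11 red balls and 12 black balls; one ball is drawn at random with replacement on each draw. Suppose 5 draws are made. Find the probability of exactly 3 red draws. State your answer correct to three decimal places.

0.298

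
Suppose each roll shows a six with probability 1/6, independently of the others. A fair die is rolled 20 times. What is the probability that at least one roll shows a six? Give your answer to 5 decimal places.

0.97392

P(at least one) = 1 − P(none) = 1 − (1 − 0.166667)^20
= 1 − 0.0260841 = 0.9739159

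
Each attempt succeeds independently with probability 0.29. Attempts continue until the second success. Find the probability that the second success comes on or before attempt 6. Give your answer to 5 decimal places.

Finishing within 6 attempts ⇔ at least 2 successes in the first 6. With X ~ Binomial(6, 0.29), P(Y ≤ 6) = 1 − P(X ≤ 1).
  k=0: C(6,0)·0.29^0·0.71^6 = 0.1281003
  k=1: C(6,1)·0.29^1·0.71^5 = 0.3139359
1 − 0.4420362 = 0.5579638

0.55796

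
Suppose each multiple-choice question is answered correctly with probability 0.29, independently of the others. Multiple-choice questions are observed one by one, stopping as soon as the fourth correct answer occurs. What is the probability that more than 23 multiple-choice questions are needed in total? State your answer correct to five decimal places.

0.06572

Needing more than 23 multiple-choice questions ⇔ fewer than 4 successes in the first 23. With X ~ Binomial(23, 0.29), P(Y > 23) = P(X ≤ 3).
  k=0: C(23,0)·0.29^0·0.71^23 = 0.0003793
  k=1: C(23,1)·0.29^1·0.71^22 = 0.0035629
  k=2: C(23,2)·0.29^2·0.71^21 = 0.0160082
  k=3: C(23,3)·0.29^3·0.71^20 = 0.0457699
P(X ≤ 3) = 0.0657202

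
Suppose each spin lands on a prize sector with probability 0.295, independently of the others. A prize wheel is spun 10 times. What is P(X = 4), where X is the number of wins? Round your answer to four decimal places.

0.1953

X ~ Binomial(n=10, p=0.295).
P(X=4) = C(10,4) · p^4 · (1−p)^6
= 210 · 0.0075734 · 0.12278 = 0.195273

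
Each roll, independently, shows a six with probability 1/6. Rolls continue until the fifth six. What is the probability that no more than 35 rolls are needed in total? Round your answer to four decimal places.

0.7157

Finishing within 35 rolls ⇔ at least 5 successes in the first 35. With X ~ Binomial(35, 0.166667), P(Y ≤ 35) = 1 − P(X ≤ 4).
  k=0: C(35,0)·0.166667^0·0.833333^35 = 0.001693
  k=1: C(35,1)·0.166667^1·0.833333^34 = 0.011851
  k=2: C(35,2)·0.166667^2·0.833333^33 = 0.040293
  k=3: C(35,3)·0.166667^3·0.833333^32 = 0.088645
  k=4: C(35,4)·0.166667^4·0.833333^31 = 0.141833
1 − 0.284315 = 0.715685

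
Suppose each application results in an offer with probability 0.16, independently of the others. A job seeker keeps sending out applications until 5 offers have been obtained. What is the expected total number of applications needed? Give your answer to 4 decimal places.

31.2500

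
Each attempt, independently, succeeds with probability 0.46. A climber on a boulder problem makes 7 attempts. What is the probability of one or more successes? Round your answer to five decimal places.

0.98661

P(at least one) = 1 − P(none) = 1 − (1 − 0.46)^7
= 1 − 0.0133893 = 0.9866107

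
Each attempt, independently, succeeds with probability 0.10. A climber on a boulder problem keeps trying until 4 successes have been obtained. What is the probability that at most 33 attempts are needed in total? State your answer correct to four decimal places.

0.4231

Finishing within 33 attempts ⇔ at least 4 successes in the first 33. With X ~ Binomial(33, 0.10), P(Y ≤ 33) = 1 − P(X ≤ 3).
  k=0: C(33,0)·0.10^0·0.90^33 = 0.030903
  k=1: C(33,1)·0.10^1·0.90^32 = 0.113312
  k=2: C(33,2)·0.10^2·0.90^31 = 0.201443
  k=3: C(33,3)·0.10^3·0.90^30 = 0.231286
1 − 0.576944 = 0.423056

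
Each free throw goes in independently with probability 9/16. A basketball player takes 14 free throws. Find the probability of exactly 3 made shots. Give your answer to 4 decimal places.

X ~ Binomial(n=14, p=0.5625).
P(X=3) = C(14,3) · p^3 · (1−p)^11
= 364 · 0.17798 · 0.0001124 = 0.007282

0.0073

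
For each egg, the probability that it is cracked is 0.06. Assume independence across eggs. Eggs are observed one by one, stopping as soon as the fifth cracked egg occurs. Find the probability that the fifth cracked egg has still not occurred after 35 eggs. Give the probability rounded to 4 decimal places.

Needing more than 35 eggs ⇔ fewer than 5 successes in the first 35. With X ~ Binomial(35, 0.06), P(Y > 35) = P(X ≤ 4).
  k=0: C(35,0)·0.06^0·0.94^35 = 0.114677
  k=1: C(35,1)·0.06^1·0.94^34 = 0.256192
  k=2: C(35,2)·0.06^2·0.94^33 = 0.277996
  k=3: C(35,3)·0.06^3·0.94^32 = 0.195189
  k=4: C(35,4)·0.06^4·0.94^31 = 0.099671
P(X ≤ 4) = 0.943725

0.9437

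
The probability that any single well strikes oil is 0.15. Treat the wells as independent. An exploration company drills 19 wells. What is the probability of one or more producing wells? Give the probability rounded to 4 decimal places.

0.9544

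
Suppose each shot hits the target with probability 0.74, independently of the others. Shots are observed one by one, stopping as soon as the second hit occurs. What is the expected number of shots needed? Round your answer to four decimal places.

2.7027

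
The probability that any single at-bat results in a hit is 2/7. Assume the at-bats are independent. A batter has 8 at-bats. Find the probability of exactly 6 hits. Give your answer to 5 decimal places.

X ~ Binomial(n=8, p=0.285714).
P(X=6) = C(8,6) · p^6 · (1−p)^2
= 28 · 0.00054399 · 0.5102 = 0.0077713

0.00777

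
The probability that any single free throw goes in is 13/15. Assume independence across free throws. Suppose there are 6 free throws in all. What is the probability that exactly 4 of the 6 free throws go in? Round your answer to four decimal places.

0.1504

X ~ Binomial(n=6, p=0.866667).
P(X=4) = C(6,4) · p^4 · (1−p)^2
= 15 · 0.56417 · 0.017778 = 0.150445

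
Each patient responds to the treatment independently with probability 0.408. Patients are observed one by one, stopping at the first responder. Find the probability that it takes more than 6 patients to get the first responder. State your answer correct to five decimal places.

Y = number of patients to the first success; geometric, p = 0.408.
P(Y > 6) = P(first 6 all fail) = (1−p)^6 = 0.0430457

0.04305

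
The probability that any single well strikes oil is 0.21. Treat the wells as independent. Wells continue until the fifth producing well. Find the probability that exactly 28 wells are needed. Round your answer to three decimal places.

0.032

Y = trial on which the fifth success occurs; negative binomial, r=5, p=0.21.
P(Y=28) = C(27,4) · p^5 · (1−p)^23
= 17550 · 0.00040841 · 0.00442 = 0.03168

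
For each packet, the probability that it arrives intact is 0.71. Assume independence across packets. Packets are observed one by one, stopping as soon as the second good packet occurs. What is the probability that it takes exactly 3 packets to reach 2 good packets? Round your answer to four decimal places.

Y = trial on which the second success occurs; negative binomial, r=2, p=0.71.
P(Y=3) = C(2,1) · p^2 · (1−p)^1
= 2 · 0.5041 · 0.29 = 0.292378

0.2924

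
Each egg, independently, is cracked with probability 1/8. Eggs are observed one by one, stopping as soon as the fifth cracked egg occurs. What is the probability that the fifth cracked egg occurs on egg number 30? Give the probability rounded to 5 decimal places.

Y = trial on which the fifth success occurs; negative binomial, r=5, p=0.125.
P(Y=30) = C(29,4) · p^5 · (1−p)^25
= 23751 · 3.0518e-05 · 0.035498 = 0.0257296

0.02573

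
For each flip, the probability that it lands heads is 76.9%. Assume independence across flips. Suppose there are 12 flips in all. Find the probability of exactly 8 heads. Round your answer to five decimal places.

0.17237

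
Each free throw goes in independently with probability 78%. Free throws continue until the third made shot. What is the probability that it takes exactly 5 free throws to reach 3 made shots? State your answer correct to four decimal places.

0.1378

Y = trial on which the third success occurs; negative binomial, r=3, p=0.78.
P(Y=5) = C(4,2) · p^3 · (1−p)^2
= 6 · 0.47455 · 0.0484 = 0.137810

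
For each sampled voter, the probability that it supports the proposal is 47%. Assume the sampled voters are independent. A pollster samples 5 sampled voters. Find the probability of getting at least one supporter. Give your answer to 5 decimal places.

0.95818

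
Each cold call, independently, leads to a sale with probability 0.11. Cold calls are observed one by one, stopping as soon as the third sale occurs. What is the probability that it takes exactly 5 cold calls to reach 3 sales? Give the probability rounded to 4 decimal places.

Y = trial on which the third success occurs; negative binomial, r=3, p=0.11.
P(Y=5) = C(4,2) · p^3 · (1−p)^2
= 6 · 0.001331 · 0.7921 = 0.006326

0.0063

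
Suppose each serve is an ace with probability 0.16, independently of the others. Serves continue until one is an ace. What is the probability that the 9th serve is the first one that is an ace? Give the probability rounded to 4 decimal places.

0.0397

Geometric (trials to first success), p = 0.16.
P(Y = 9) = (1−p)^8 · p = 0.24788 · 0.16 = 0.039660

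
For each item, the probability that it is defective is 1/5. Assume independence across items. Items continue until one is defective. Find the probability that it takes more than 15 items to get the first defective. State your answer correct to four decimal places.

Y = number of items to the first success; geometric, p = 0.20.
P(Y > 15) = P(first 15 all fail) = (1−p)^15 = 0.035184

0.0352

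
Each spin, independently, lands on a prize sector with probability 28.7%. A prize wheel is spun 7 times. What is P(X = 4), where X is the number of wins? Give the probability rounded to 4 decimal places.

X ~ Binomial(n=7, p=0.287).
P(X=4) = C(7,4) · p^4 · (1−p)^3
= 35 · 0.0067847 · 0.36247 = 0.086072

0.0861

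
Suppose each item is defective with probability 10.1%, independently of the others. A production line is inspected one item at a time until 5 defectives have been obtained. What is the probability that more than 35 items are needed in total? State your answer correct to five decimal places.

Needing more than 35 items ⇔ fewer than 5 successes in the first 35. With X ~ Binomial(35, 0.101), P(Y > 35) = P(X ≤ 4).
  k=0: C(35,0)·0.101^0·0.899^35 = 0.0240763
  k=1: C(35,1)·0.101^1·0.899^34 = 0.0946714
  k=2: C(35,2)·0.101^2·0.899^33 = 0.1808130
  k=3: C(35,3)·0.101^3·0.899^32 = 0.2234518
  k=4: C(35,4)·0.101^4·0.899^31 = 0.2008332
P(X ≤ 4) = 0.7238457

0.72385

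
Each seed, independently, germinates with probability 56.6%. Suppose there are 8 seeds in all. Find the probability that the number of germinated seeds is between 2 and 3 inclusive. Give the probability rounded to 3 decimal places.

X ~ Binomial(8, 0.566); P(2 ≤ X ≤ 3) = Σ C(8,k) p^k (1−p)^(8−k) over k:
  k=2: C(8,2)·0.566^2·0.434^6 = 0.05994
  k=3: C(8,3)·0.566^3·0.434^5 = 0.15635
Total = 0.21629

0.216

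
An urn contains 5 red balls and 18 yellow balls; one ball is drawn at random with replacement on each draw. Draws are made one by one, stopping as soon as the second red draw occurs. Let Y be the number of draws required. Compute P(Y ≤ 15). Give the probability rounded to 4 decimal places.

Finishing within 15 draws ⇔ at least 2 successes in the first 15. With X ~ Binomial(15, 0.217391), P(Y ≤ 15) = 1 − P(X ≤ 1).
  k=0: C(15,0)·0.217391^0·0.782609^15 = 0.025303
  k=1: C(15,1)·0.217391^1·0.782609^14 = 0.105429
1 − 0.130732 = 0.869268

0.8693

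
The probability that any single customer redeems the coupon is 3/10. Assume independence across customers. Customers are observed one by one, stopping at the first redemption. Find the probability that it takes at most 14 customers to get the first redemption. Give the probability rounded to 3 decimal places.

0.993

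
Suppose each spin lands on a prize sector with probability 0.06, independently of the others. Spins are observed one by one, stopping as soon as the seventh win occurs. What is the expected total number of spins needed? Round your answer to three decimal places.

116.667

Y = total spins until the seventh success; negative binomial with r=7, p=0.06.
E[Y] = r / p = 7 / 0.06 = 116.66667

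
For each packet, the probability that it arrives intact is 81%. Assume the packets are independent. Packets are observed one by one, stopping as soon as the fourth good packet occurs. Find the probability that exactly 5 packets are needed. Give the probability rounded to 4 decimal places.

0.3272

Y = trial on which the fourth success occurs; negative binomial, r=4, p=0.81.
P(Y=5) = C(4,3) · p^4 · (1−p)^1
= 4 · 0.43047 · 0.19 = 0.327155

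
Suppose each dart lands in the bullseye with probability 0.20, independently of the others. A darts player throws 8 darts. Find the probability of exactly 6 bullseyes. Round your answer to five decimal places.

0.00115

X ~ Binomial(n=8, p=0.20).
P(X=6) = C(8,6) · p^6 · (1−p)^2
= 28 · 6.4e-05 · 0.64 = 0.0011469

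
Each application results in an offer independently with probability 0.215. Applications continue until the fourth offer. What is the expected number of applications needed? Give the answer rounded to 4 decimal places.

18.6047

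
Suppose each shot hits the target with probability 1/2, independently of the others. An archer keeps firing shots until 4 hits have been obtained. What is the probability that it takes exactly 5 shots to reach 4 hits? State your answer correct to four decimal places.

0.1250

Y = trial on which the fourth success occurs; negative binomial, r=4, p=0.50.
P(Y=5) = C(4,3) · p^4 · (1−p)^1
= 4 · 0.0625 · 0.5 = 0.125000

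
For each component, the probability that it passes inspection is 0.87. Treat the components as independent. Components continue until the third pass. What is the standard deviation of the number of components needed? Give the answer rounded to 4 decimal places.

Y = total components until the third success; negative binomial with r=3, p=0.87.
SD(Y) = √[r(1−p)/p²] = √(0.515260) = 0.717816

0.7178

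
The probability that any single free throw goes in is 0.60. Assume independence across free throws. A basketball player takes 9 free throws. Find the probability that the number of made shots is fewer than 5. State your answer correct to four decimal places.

X ~ Binomial(9, 0.60); P(X ≤ 4) = Σ C(9,k) p^k (1−p)^(9−k) over k:
  k=0: C(9,0)·0.60^0·0.40^9 = 0.000262
  k=1: C(9,1)·0.60^1·0.40^8 = 0.003539
  k=2: C(9,2)·0.60^2·0.40^7 = 0.021234
  k=3: C(9,3)·0.60^3·0.40^6 = 0.074318
  k=4: C(9,4)·0.60^4·0.40^5 = 0.167215
Total = 0.266568

0.2666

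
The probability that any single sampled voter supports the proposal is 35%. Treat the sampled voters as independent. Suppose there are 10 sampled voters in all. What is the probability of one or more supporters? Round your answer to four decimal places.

P(at least one) = 1 − P(none) = 1 − (1 − 0.35)^10
= 1 − 0.013463 = 0.986537

0.9865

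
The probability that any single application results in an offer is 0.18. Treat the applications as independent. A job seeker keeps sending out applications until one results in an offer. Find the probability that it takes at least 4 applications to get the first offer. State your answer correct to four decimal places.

Y = number of applications to the first success; geometric, p = 0.18.
P(Y > 3) = P(first 3 all fail) = (1−p)^3 = 0.551368

0.5514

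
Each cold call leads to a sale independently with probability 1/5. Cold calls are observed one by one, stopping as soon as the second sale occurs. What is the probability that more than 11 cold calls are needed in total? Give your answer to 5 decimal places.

0.32212

Needing more than 11 cold calls ⇔ fewer than 2 successes in the first 11. With X ~ Binomial(11, 0.20), P(Y > 11) = P(X ≤ 1).
  k=0: C(11,0)·0.20^0·0.80^11 = 0.0858993
  k=1: C(11,1)·0.20^1·0.80^10 = 0.2362232
P(X ≤ 1) = 0.3221225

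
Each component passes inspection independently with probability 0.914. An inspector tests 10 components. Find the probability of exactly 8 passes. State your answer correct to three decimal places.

X ~ Binomial(n=10, p=0.914).
P(X=8) = C(10,8) · p^8 · (1−p)^2
= 45 · 0.48705 · 0.007396 = 0.16210

0.162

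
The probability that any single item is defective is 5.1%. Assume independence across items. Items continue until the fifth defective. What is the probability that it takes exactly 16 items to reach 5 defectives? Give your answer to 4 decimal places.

Y = trial on which the fifth success occurs; negative binomial, r=5, p=0.051.
P(Y=16) = C(15,4) · p^5 · (1−p)^11
= 1365 · 3.4503e-07 · 0.56225 = 0.000265

0.0003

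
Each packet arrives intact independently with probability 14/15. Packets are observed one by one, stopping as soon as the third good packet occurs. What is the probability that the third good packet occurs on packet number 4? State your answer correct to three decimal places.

Y = trial on which the third success occurs; negative binomial, r=3, p=0.933333.
P(Y=4) = C(3,2) · p^3 · (1−p)^1
= 3 · 0.81304 · 0.066667 = 0.16261

0.163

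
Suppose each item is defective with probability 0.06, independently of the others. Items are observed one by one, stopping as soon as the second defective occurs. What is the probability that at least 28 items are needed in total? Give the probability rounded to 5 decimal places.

0.51235

Needing more than 27 items ⇔ fewer than 2 successes in the first 27. With X ~ Binomial(27, 0.06), P(Y > 27) = P(X ≤ 1).
  k=0: C(27,0)·0.06^0·0.94^27 = 0.1881274
  k=1: C(27,1)·0.06^1·0.94^26 = 0.3242196
P(X ≤ 1) = 0.5123470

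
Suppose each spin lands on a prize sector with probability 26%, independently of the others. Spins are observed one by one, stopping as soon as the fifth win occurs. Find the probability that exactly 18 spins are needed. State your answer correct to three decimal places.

Y = trial on which the fifth success occurs; negative binomial, r=5, p=0.26.
P(Y=18) = C(17,4) · p^5 · (1−p)^13
= 2380 · 0.0011881 · 0.019953 = 0.05642

0.056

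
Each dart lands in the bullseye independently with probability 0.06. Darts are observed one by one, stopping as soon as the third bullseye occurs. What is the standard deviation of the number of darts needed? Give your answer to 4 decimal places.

Y = total darts until the third success; negative binomial with r=3, p=0.06.
SD(Y) = √[r(1−p)/p²] = √(783.333333) = 27.988093

27.9881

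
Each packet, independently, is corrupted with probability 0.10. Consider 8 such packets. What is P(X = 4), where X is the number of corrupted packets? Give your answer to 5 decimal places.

0.00459

X ~ Binomial(n=8, p=0.10).
P(X=4) = C(8,4) · p^4 · (1−p)^4
= 70 · 0.0001 · 0.6561 = 0.0045927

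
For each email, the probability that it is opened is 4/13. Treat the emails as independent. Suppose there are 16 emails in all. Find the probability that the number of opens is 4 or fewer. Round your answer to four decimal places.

0.4233

X ~ Binomial(16, 0.307692); P(X ≤ 4) = Σ C(16,k) p^k (1−p)^(16−k) over k:
  k=0: C(16,0)·0.307692^0·0.692308^16 = 0.002785
  k=1: C(16,1)·0.307692^1·0.692308^15 = 0.019803
  k=2: C(16,2)·0.307692^2·0.692308^14 = 0.066009
  k=3: C(16,3)·0.307692^3·0.692308^13 = 0.136907
  k=4: C(16,4)·0.307692^4·0.692308^12 = 0.197755
Total = 0.423259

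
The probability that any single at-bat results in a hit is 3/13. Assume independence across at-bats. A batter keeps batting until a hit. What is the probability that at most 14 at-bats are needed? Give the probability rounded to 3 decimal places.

0.975

Y = number of at-bats to the first success; geometric, p = 0.230769.
P(Y ≤ 14) = 1 − (1−p)^14 = 1 − 0.02540 = 0.97460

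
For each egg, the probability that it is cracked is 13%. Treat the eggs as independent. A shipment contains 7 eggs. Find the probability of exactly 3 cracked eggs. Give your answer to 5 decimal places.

X ~ Binomial(n=7, p=0.13).
P(X=3) = C(7,3) · p^3 · (1−p)^4
= 35 · 0.002197 · 0.5729 = 0.0440530

0.04405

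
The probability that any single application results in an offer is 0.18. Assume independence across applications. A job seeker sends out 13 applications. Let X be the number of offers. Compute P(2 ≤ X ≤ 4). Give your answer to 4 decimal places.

0.6399

X ~ Binomial(13, 0.18); P(2 ≤ X ≤ 4) = Σ C(13,k) p^k (1−p)^(13−k) over k:
  k=2: C(13,2)·0.18^2·0.82^11 = 0.284834
  k=3: C(13,3)·0.18^3·0.82^10 = 0.229257
  k=4: C(13,4)·0.18^4·0.82^9 = 0.125812
Total = 0.639902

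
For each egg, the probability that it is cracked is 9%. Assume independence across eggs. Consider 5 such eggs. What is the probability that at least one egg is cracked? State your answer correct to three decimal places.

0.376

P(at least one) = 1 − P(none) = 1 − (1 − 0.09)^5
= 1 − 0.62403 = 0.37597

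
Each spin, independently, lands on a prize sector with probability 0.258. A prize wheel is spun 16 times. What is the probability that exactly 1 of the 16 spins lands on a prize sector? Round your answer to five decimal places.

0.04697

X ~ Binomial(n=16, p=0.258).
P(X=1) = C(16,1) · p^1 · (1−p)^15
= 16 · 0.258 · 0.011378 = 0.0469676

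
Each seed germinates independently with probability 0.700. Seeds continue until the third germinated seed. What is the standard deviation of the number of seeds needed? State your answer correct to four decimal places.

1.3553

Y = total seeds until the third success; negative binomial with r=3, p=0.70.
SD(Y) = √[r(1−p)/p²] = √(1.836735) = 1.355262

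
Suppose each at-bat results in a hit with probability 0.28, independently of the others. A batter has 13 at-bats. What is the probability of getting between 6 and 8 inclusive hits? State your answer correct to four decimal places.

0.1246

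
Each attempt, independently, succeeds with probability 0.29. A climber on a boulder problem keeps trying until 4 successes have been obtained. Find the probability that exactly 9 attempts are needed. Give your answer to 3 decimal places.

0.071

Y = trial on which the fourth success occurs; negative binomial, r=4, p=0.29.
P(Y=9) = C(8,3) · p^4 · (1−p)^5
= 56 · 0.0070728 · 0.18042 = 0.07146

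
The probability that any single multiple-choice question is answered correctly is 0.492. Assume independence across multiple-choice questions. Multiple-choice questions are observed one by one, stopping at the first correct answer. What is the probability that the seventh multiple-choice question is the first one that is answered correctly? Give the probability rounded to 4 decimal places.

0.0085

Geometric (trials to first success), p = 0.492.
P(Y = 7) = (1−p)^6 · p = 0.017186 · 0.492 = 0.008456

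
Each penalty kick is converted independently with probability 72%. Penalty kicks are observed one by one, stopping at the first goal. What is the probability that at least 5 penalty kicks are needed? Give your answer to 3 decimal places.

Y = number of penalty kicks to the first success; geometric, p = 0.72.
P(Y > 4) = P(first 4 all fail) = (1−p)^4 = 0.00615

0.006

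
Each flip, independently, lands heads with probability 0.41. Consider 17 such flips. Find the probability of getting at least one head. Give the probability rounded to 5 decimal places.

0.99987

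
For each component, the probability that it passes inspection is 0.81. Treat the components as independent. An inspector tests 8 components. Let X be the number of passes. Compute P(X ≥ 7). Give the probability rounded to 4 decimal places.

X ~ Binomial(8, 0.81); P(X ≥ 7) = Σ C(8,k) p^k (1−p)^(8−k) over k:
  k=7: C(8,7)·0.81^7·0.19^1 = 0.347727
  k=8: C(8,8)·0.81^8·0.19^0 = 0.185302
Total = 0.533029

0.5330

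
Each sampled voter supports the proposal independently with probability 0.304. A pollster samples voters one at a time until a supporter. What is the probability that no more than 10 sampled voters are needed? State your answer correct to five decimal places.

Y = number of sampled voters to the first success; geometric, p = 0.304.
P(Y ≤ 10) = 1 − (1−p)^10 = 1 − 0.0266743 = 0.9733257

0.97333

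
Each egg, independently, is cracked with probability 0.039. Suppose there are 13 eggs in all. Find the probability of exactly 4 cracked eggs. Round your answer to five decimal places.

X ~ Binomial(n=13, p=0.039).
P(X=4) = C(13,4) · p^4 · (1−p)^9
= 715 · 2.3134e-06 · 0.69905 = 0.0011563

0.00116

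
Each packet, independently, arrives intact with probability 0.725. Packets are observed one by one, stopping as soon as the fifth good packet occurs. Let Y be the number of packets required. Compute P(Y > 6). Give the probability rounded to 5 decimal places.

0.52428

Needing more than 6 packets ⇔ fewer than 5 successes in the first 6. With X ~ Binomial(6, 0.725), P(Y > 6) = P(X ≤ 4).
  k=0: C(6,0)·0.725^0·0.275^6 = 0.0004325
  k=1: C(6,1)·0.725^1·0.275^5 = 0.0068415
  k=2: C(6,2)·0.725^2·0.275^4 = 0.0450918
  k=3: C(6,3)·0.725^3·0.275^3 = 0.1585047
  k=4: C(6,4)·0.725^4·0.275^2 = 0.3134070
P(X ≤ 4) = 0.5242776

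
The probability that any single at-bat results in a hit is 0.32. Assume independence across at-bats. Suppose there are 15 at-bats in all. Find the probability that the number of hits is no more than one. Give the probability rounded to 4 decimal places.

X ~ Binomial(15, 0.32); P(X ≤ 1) = Σ C(15,k) p^k (1−p)^(15−k) over k:
  k=0: C(15,0)·0.32^0·0.68^15 = 0.003074
  k=1: C(15,1)·0.32^1·0.68^14 = 0.021695
Total = 0.024769

0.0248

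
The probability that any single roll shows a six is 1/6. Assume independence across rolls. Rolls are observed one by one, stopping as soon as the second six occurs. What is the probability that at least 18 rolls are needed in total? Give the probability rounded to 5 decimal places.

Needing more than 17 rolls ⇔ fewer than 2 successes in the first 17. With X ~ Binomial(17, 0.166667), P(Y > 17) = P(X ≤ 1).
  k=0: C(17,0)·0.166667^0·0.833333^17 = 0.0450732
  k=1: C(17,1)·0.166667^1·0.833333^16 = 0.1532490
P(X ≤ 1) = 0.1983223

0.19832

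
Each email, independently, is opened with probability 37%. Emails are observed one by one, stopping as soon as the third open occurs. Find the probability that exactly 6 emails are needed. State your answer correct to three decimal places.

Y = trial on which the third success occurs; negative binomial, r=3, p=0.37.
P(Y=6) = C(5,2) · p^3 · (1−p)^3
= 10 · 0.050653 · 0.25005 = 0.12666

0.127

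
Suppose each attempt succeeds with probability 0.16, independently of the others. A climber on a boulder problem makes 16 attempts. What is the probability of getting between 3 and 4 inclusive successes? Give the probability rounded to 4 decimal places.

X ~ Binomial(16, 0.16); P(3 ≤ X ≤ 4) = Σ C(16,k) p^k (1−p)^(16−k) over k:
  k=3: C(16,3)·0.16^3·0.84^13 = 0.237782
  k=4: C(16,4)·0.16^4·0.84^12 = 0.147198
Total = 0.384980

0.3850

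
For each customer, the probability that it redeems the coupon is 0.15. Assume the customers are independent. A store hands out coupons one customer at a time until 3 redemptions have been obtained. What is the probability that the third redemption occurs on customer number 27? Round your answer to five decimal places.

0.02219

Y = trial on which the third success occurs; negative binomial, r=3, p=0.15.
P(Y=27) = C(26,2) · p^3 · (1−p)^24
= 325 · 0.003375 · 0.020233 = 0.0221928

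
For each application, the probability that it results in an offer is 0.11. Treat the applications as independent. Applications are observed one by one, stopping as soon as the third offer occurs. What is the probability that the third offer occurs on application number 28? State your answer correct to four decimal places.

Y = trial on which the third success occurs; negative binomial, r=3, p=0.11.
P(Y=28) = C(27,2) · p^3 · (1−p)^25
= 351 · 0.001331 · 0.054294 = 0.025365

0.0254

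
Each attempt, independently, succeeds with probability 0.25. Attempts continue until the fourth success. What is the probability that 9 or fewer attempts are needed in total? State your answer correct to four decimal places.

0.1657

Finishing within 9 attempts ⇔ at least 4 successes in the first 9. With X ~ Binomial(9, 0.25), P(Y ≤ 9) = 1 − P(X ≤ 3).
  k=0: C(9,0)·0.25^0·0.75^9 = 0.075085
  k=1: C(9,1)·0.25^1·0.75^8 = 0.225254
  k=2: C(9,2)·0.25^2·0.75^7 = 0.300339
  k=3: C(9,3)·0.25^3·0.75^6 = 0.233597
1 − 0.834274 = 0.165726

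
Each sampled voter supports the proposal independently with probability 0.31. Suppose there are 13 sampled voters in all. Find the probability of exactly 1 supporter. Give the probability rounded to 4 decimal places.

X ~ Binomial(n=13, p=0.31).
P(X=1) = C(13,1) · p^1 · (1−p)^12
= 13 · 0.31 · 0.011646 = 0.046935

0.0469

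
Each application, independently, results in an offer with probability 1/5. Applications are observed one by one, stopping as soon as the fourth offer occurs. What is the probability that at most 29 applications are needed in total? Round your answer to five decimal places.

Finishing within 29 applications ⇔ at least 4 successes in the first 29. With X ~ Binomial(29, 0.20), P(Y ≤ 29) = 1 − P(X ≤ 3).
  k=0: C(29,0)·0.20^0·0.80^29 = 0.0015474
  k=1: C(29,1)·0.20^1·0.80^28 = 0.0112188
  k=2: C(29,2)·0.20^2·0.80^27 = 0.0392659
  k=3: C(29,3)·0.20^3·0.80^26 = 0.0883483
1 − 0.1403805 = 0.8596195

0.85962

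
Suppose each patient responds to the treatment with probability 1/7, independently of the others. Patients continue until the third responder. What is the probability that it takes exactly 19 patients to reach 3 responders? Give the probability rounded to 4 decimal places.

0.0379

Y = trial on which the third success occurs; negative binomial, r=3, p=0.142857.
P(Y=19) = C(18,2) · p^3 · (1−p)^16
= 153 · 0.0029155 · 0.084889 = 0.037866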